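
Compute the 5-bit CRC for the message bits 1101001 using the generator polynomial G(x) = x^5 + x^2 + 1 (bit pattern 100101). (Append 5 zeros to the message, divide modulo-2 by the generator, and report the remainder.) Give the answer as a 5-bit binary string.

Append 5 zeros: 110100100000. Divide by 100101 (XOR where the leading bit is 1):
  pos 0: 110100 XOR 100101 = 010001
  pos 1: 100011 XOR 100101 = 000110
  pos 4: 110000 XOR 100101 = 010101
  pos 5: 101010 XOR 100101 = 001111
Remainder (last 5 bits) = 11110. This is the CRC / FCS.

11110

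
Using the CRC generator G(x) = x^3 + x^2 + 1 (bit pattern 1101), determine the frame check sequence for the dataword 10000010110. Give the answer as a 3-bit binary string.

Append 3 zeros: 10000010110000. Divide by 1101 (XOR where the leading bit is 1):
  pos 0: 1000 XOR 1101 = 0101
  pos 1: 1010 XOR 1101 = 0111
  pos 2: 1110 XOR 1101 = 0011
  pos 4: 1110 XOR 1101 = 0011
  pos 6: 1111 XOR 1101 = 0010
  pos 8: 1000 XOR 1101 = 0101
  pos 9: 1010 XOR 1101 = 0111
  pos 10: 1110 XOR 1101 = 0011
Remainder (last 3 bits) = 011. This is the CRC / FCS.

011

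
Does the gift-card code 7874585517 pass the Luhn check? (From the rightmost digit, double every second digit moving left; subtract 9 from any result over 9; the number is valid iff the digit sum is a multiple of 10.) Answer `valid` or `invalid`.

invalid

From the right, keep odd positions and double even positions (subtract 9 from any doubled value over 9):
  doubled (positions 2,4,...): 2 1 1 5 5 → sum 14
  kept (positions 1,3,...): 7 5 8 4 8 → sum 32
Total = 46.
46 mod 10 = 6, so the number is invalid.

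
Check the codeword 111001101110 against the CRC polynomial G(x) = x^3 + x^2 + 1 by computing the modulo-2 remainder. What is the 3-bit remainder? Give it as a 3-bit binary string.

Modulo-2 division of 111001101110 by 1101:
  pos 0: 1110 XOR 1101 = 0011
  pos 2: 1101 XOR 1101 = 0000
  pos 6: 1011 XOR 1101 = 0110
  pos 7: 1101 XOR 1101 = 0000
Remainder = 000 (zero — the frame passes the CRC check).

000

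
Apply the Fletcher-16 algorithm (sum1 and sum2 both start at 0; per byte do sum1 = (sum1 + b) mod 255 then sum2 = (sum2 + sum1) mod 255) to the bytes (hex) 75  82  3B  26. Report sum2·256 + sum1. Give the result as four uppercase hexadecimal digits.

F959

Running sums (mod 255):
  after byte 0 (75): sum1=117, sum2=117
  after byte 1 (82): sum1=247, sum2=109
  after byte 2 (3B): sum1=51, sum2=160
  after byte 3 (26): sum1=89, sum2=249
Checksum = sum2·256 + sum1 = 249·256 + 89 = 63833 = 0xF959.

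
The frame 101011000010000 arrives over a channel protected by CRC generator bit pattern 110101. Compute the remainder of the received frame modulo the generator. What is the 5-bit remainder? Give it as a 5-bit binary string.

Modulo-2 division of 101011000010000 by 110101:
  pos 0: 101011 XOR 110101 = 011110
  pos 1: 111100 XOR 110101 = 001001
  pos 3: 100100 XOR 110101 = 010001
  pos 4: 100010 XOR 110101 = 010111
  pos 5: 101111 XOR 110101 = 011010
  pos 6: 110100 XOR 110101 = 000001
Remainder = 01000 (nonzero — an error is detected).

01000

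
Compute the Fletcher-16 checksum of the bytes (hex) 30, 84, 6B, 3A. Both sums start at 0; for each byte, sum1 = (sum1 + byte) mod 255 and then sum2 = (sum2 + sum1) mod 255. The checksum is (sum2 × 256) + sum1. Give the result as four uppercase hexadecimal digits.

5F5A

Running sums (mod 255):
  after byte 0 (30): sum1=48, sum2=48
  after byte 1 (84): sum1=180, sum2=228
  after byte 2 (6B): sum1=32, sum2=5
  after byte 3 (3A): sum1=90, sum2=95
Checksum = sum2·256 + sum1 = 95·256 + 90 = 24410 = 0x5F5A.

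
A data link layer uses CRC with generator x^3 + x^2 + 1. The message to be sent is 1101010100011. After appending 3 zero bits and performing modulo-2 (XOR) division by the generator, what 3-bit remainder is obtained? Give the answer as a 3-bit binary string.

101

Append 3 zeros: 1101010100011000. Divide by 1101 (XOR where the leading bit is 1):
  pos 0: 1101 XOR 1101 = 0000
  pos 5: 1010 XOR 1101 = 0111
  pos 6: 1110 XOR 1101 = 0011
  pos 8: 1101 XOR 1101 = 0000
  pos 12: 1000 XOR 1101 = 0101
Remainder (last 3 bits) = 101. This is the CRC / FCS.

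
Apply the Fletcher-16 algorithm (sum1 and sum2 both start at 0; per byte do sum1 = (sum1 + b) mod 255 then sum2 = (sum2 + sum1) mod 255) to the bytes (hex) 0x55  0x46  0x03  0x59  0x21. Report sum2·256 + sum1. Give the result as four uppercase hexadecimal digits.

A019

Running sums (mod 255):
  after byte 0 (0x55): sum1=85, sum2=85
  after byte 1 (0x46): sum1=155, sum2=240
  after byte 2 (0x03): sum1=158, sum2=143
  after byte 3 (0x59): sum1=247, sum2=135
  after byte 4 (0x21): sum1=25, sum2=160
Checksum = sum2·256 + sum1 = 160·256 + 25 = 40985 = 0xA019.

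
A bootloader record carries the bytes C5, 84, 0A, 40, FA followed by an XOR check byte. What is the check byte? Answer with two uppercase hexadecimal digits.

XOR the bytes together:
  start with 0xC5
  0xC5 ⊕ 0x84 = 0x41
  0x41 ⊕ 0x0A = 0x4B
  0x4B ⊕ 0x40 = 0x0B
  0x0B ⊕ 0xFA = 0xF1

F1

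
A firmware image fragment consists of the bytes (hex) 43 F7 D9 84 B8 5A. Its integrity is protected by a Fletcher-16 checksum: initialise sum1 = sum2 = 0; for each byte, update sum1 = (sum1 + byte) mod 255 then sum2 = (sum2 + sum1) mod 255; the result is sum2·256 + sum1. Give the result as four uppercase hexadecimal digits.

Running sums (mod 255):
  after byte 0 (43): sum1=67, sum2=67
  after byte 1 (F7): sum1=59, sum2=126
  after byte 2 (D9): sum1=21, sum2=147
  after byte 3 (84): sum1=153, sum2=45
  after byte 4 (B8): sum1=82, sum2=127
  after byte 5 (5A): sum1=172, sum2=44
Checksum = sum2·256 + sum1 = 44·256 + 172 = 11436 = 0x2CAC.

2CAC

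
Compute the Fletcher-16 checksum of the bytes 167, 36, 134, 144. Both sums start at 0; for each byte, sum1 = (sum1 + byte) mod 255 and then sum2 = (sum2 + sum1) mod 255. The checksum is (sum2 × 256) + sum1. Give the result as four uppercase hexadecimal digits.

A8E2

Running sums (mod 255):
  after byte 0 (167): sum1=167, sum2=167
  after byte 1 (36): sum1=203, sum2=115
  after byte 2 (134): sum1=82, sum2=197
  after byte 3 (144): sum1=226, sum2=168
Checksum = sum2·256 + sum1 = 168·256 + 226 = 43234 = 0xA8E2.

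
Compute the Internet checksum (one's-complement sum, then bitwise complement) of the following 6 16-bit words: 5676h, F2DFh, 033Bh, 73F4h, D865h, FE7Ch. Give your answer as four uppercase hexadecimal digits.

One's-complement addition (fold any carry out of bit 15 back into bit 0):
  0x5676 + 0xF2DF = 0x14955 → wrap carry → 0x4956
  0x4956 + 0x033B = 0x04C91
  0x4C91 + 0x73F4 = 0x0C085
  0xC085 + 0xD865 = 0x198EA → wrap carry → 0x98EB
  0x98EB + 0xFE7C = 0x19767 → wrap carry → 0x9768
One's-complement sum = 0x9768.
Checksum = ~0x9768 & 0xFFFF = 0x6897.

6897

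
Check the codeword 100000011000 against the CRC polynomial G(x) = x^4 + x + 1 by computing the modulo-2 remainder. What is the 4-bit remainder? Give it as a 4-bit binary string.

Modulo-2 division of 100000011000 by 10011:
  pos 0: 10000 XOR 10011 = 00011
  pos 3: 11001 XOR 10011 = 01010
  pos 4: 10101 XOR 10011 = 00110
  pos 6: 11000 XOR 10011 = 01011
  pos 7: 10110 XOR 10011 = 00101
Remainder = 0101 (nonzero — an error is detected).

0101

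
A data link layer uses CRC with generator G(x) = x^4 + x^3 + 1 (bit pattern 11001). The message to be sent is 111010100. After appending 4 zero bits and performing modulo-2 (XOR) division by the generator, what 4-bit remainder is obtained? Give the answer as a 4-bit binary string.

Append 4 zeros: 1110101000000. Divide by 11001 (XOR where the leading bit is 1):
  pos 0: 11101 XOR 11001 = 00100
  pos 2: 10001 XOR 11001 = 01000
  pos 3: 10000 XOR 11001 = 01001
  pos 4: 10010 XOR 11001 = 01011
  pos 5: 10110 XOR 11001 = 01111
  pos 6: 11110 XOR 11001 = 00111
  pos 8: 11100 XOR 11001 = 00101
Remainder (last 4 bits) = 0101. This is the CRC / FCS.

0101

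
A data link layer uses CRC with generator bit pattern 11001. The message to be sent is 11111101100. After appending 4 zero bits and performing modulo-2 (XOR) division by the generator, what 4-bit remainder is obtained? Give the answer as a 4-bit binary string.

Append 4 zeros: 111111011000000. Divide by 11001 (XOR where the leading bit is 1):
  pos 0: 11111 XOR 11001 = 00110
  pos 2: 11010 XOR 11001 = 00011
  pos 5: 11110 XOR 11001 = 00111
  pos 7: 11100 XOR 11001 = 00101
  pos 9: 10100 XOR 11001 = 01101
  pos 10: 11010 XOR 11001 = 00011
Remainder (last 4 bits) = 0011. This is the CRC / FCS.

0011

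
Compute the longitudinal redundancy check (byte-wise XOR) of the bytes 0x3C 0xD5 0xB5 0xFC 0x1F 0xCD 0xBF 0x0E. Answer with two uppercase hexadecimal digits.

XOR the bytes together:
  start with 0x3C
  0x3C ⊕ 0xD5 = 0xE9
  0xE9 ⊕ 0xB5 = 0x5C
  0x5C ⊕ 0xFC = 0xA0
  0xA0 ⊕ 0x1F = 0xBF
  0xBF ⊕ 0xCD = 0x72
  0x72 ⊕ 0xBF = 0xCD
  0xCD ⊕ 0x0E = 0xC3

C3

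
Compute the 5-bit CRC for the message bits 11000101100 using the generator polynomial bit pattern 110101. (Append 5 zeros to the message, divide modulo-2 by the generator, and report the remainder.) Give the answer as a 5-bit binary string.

Append 5 zeros: 1100010110000000. Divide by 110101 (XOR where the leading bit is 1):
  pos 0: 110001 XOR 110101 = 000100
  pos 3: 100011 XOR 110101 = 010110
  pos 4: 101100 XOR 110101 = 011001
  pos 5: 110010 XOR 110101 = 000111
  pos 8: 111000 XOR 110101 = 001101
  pos 10: 110100 XOR 110101 = 000001
Remainder (last 5 bits) = 00001. This is the CRC / FCS.

00001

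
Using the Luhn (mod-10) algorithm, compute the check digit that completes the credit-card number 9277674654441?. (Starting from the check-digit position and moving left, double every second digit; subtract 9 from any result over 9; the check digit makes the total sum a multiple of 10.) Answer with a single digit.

Partial digits right→left: 1 4 4 4 5 6 4 7 6 7 7 2 9
Double every second digit counting from the check-digit position (so the 1st, 3rd, 5th, ... of the partial from the right).
  doubled (with −9 where >9): 2 8 1 8 3 5 9 → sum 36
  kept as-is: 4 4 6 7 7 2 → sum 30
Total = 36 + 30 = 66.
Check digit = (10 − (66 mod 10)) mod 10 = 4.

4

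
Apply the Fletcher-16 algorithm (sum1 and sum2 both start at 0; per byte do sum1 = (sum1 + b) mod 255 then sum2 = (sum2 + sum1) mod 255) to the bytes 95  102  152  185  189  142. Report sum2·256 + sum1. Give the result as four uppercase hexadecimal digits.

Running sums (mod 255):
  after byte 0 (95): sum1=95, sum2=95
  after byte 1 (102): sum1=197, sum2=37
  after byte 2 (152): sum1=94, sum2=131
  after byte 3 (185): sum1=24, sum2=155
  after byte 4 (189): sum1=213, sum2=113
  after byte 5 (142): sum1=100, sum2=213
Checksum = sum2·256 + sum1 = 213·256 + 100 = 54628 = 0xD564.

D564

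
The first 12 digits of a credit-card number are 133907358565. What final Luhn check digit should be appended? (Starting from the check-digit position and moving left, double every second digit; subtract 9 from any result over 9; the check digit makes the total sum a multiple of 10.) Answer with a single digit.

Partial digits right→left: 5 6 5 8 5 3 7 0 9 3 3 1
Double every second digit counting from the check-digit position (so the 1st, 3rd, 5th, ... of the partial from the right).
  doubled (with −9 where >9): 1 1 1 5 9 6 → sum 23
  kept as-is: 6 8 3 0 3 1 → sum 21
Total = 23 + 21 = 44.
Check digit = (10 − (44 mod 10)) mod 10 = 6.

6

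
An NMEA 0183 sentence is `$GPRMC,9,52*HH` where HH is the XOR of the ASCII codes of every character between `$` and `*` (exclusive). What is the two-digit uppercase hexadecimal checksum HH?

XOR the ASCII codes of the payload characters:
  'G' = 0x47 → acc = 0x47
  'P' = 0x50 → acc = 0x17
  'R' = 0x52 → acc = 0x45
  'M' = 0x4D → acc = 0x08
  'C' = 0x43 → acc = 0x4B
  ',' = 0x2C → acc = 0x67
  '9' = 0x39 → acc = 0x5E
  ',' = 0x2C → acc = 0x72
  '5' = 0x35 → acc = 0x47
  '2' = 0x32 → acc = 0x75
Checksum = 0x75.

75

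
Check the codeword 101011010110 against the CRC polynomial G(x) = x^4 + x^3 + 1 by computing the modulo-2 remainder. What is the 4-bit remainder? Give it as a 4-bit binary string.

1111

Modulo-2 division of 101011010110 by 11001:
  pos 0: 10101 XOR 11001 = 01100
  pos 1: 11001 XOR 11001 = 00000
  pos 7: 10110 XOR 11001 = 01111
Remainder = 1111 (nonzero — an error is detected).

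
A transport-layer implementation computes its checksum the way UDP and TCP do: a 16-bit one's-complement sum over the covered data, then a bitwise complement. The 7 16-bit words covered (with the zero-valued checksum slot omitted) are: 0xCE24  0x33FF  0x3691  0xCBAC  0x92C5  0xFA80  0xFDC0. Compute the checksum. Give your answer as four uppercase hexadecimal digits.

One's-complement addition (fold any carry out of bit 15 back into bit 0):
  0xCE24 + 0x33FF = 0x10223 → wrap carry → 0x0224
  0x0224 + 0x3691 = 0x038B5
  0x38B5 + 0xCBAC = 0x10461 → wrap carry → 0x0462
  0x0462 + 0x92C5 = 0x09727
  0x9727 + 0xFA80 = 0x191A7 → wrap carry → 0x91A8
  0x91A8 + 0xFDC0 = 0x18F68 → wrap carry → 0x8F69
One's-complement sum = 0x8F69.
Checksum = ~0x8F69 & 0xFFFF = 0x7096.

7096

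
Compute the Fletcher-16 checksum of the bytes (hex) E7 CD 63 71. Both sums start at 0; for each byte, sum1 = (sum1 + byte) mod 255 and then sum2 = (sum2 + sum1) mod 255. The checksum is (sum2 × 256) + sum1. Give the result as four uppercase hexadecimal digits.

418A

Running sums (mod 255):
  after byte 0 (E7): sum1=231, sum2=231
  after byte 1 (CD): sum1=181, sum2=157
  after byte 2 (63): sum1=25, sum2=182
  after byte 3 (71): sum1=138, sum2=65
Checksum = sum2·256 + sum1 = 65·256 + 138 = 16778 = 0x418A.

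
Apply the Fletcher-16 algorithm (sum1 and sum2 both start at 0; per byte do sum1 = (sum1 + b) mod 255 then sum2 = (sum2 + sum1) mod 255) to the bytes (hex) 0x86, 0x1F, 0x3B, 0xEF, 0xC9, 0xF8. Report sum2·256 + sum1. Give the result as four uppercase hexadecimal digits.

Running sums (mod 255):
  after byte 0 (0x86): sum1=134, sum2=134
  after byte 1 (0x1F): sum1=165, sum2=44
  after byte 2 (0x3B): sum1=224, sum2=13
  after byte 3 (0xEF): sum1=208, sum2=221
  after byte 4 (0xC9): sum1=154, sum2=120
  after byte 5 (0xF8): sum1=147, sum2=12
Checksum = sum2·256 + sum1 = 12·256 + 147 = 3219 = 0x0C93.

0C93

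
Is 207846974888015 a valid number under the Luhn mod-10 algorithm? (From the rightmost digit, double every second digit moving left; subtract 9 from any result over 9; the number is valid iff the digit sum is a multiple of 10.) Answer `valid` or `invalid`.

valid

From the right, keep odd positions and double even positions (subtract 9 from any doubled value over 9):
  doubled (positions 2,4,...): 2 7 7 5 3 7 0 → sum 31
  kept (positions 1,3,...): 5 0 8 4 9 4 7 2 → sum 39
Total = 70.
70 mod 10 = 0, so the number is valid.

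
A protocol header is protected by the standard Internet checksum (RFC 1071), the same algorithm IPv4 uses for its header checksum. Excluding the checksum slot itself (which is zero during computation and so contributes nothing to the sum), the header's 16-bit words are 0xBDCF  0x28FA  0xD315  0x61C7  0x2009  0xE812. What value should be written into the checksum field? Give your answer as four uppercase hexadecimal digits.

One's-complement addition (fold any carry out of bit 15 back into bit 0):
  0xBDCF + 0x28FA = 0x0E6C9
  0xE6C9 + 0xD315 = 0x1B9DE → wrap carry → 0xB9DF
  0xB9DF + 0x61C7 = 0x11BA6 → wrap carry → 0x1BA7
  0x1BA7 + 0x2009 = 0x03BB0
  0x3BB0 + 0xE812 = 0x123C2 → wrap carry → 0x23C3
One's-complement sum = 0x23C3.
Checksum = ~0x23C3 & 0xFFFF = 0xDC3C.

DC3C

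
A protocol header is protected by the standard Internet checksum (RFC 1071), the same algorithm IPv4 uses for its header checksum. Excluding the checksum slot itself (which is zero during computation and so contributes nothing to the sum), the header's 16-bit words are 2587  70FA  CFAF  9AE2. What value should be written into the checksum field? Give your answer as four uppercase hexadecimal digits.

One's-complement addition (fold any carry out of bit 15 back into bit 0):
  0x2587 + 0x70FA = 0x09681
  0x9681 + 0xCFAF = 0x16630 → wrap carry → 0x6631
  0x6631 + 0x9AE2 = 0x10113 → wrap carry → 0x0114
One's-complement sum = 0x0114.
Checksum = ~0x0114 & 0xFFFF = 0xFEEB.

FEEB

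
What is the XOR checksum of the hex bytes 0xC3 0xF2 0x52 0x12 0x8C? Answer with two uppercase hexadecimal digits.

FD

XOR the bytes together:
  start with 0xC3
  0xC3 ⊕ 0xF2 = 0x31
  0x31 ⊕ 0x52 = 0x63
  0x63 ⊕ 0x12 = 0x71
  0x71 ⊕ 0x8C = 0xFD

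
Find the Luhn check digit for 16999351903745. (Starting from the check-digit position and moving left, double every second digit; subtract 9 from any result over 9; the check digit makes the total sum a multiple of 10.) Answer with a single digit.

4

Partial digits right→left: 5 4 7 3 0 9 1 5 3 9 9 9 6 1
Double every second digit counting from the check-digit position (so the 1st, 3rd, 5th, ... of the partial from the right).
  doubled (with −9 where >9): 1 5 0 2 6 9 3 → sum 26
  kept as-is: 4 3 9 5 9 9 1 → sum 40
Total = 26 + 40 = 66.
Check digit = (10 − (66 mod 10)) mod 10 = 4.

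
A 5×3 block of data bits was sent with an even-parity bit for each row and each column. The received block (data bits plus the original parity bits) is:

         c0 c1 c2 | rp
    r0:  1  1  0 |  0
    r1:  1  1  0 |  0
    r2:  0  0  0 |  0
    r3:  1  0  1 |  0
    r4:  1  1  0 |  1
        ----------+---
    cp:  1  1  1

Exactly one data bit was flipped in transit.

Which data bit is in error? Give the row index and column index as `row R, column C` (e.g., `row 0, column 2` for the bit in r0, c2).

row 4, column 0

Recompute each row's even parity and compare to rp:
  r0: data parity 0, sent rp 0 → ok
  r1: data parity 0, sent rp 0 → ok
  r2: data parity 0, sent rp 0 → ok
  r3: data parity 0, sent rp 0 → ok
  r4: data parity 0, sent rp 1 → mismatch
Recompute each column's even parity and compare to cp:
  c0: data parity 0, sent cp 1 → mismatch
  c1: data parity 1, sent cp 1 → ok
  c2: data parity 1, sent cp 1 → ok
Exactly one row (r4) and one column (c0) fail → the flipped bit is at their intersection.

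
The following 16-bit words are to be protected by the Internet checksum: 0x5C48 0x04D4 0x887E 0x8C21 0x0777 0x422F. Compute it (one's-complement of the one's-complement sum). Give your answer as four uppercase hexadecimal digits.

One's-complement addition (fold any carry out of bit 15 back into bit 0):
  0x5C48 + 0x04D4 = 0x0611C
  0x611C + 0x887E = 0x0E99A
  0xE99A + 0x8C21 = 0x175BB → wrap carry → 0x75BC
  0x75BC + 0x0777 = 0x07D33
  0x7D33 + 0x422F = 0x0BF62
One's-complement sum = 0xBF62.
Checksum = ~0xBF62 & 0xFFFF = 0x409D.

409D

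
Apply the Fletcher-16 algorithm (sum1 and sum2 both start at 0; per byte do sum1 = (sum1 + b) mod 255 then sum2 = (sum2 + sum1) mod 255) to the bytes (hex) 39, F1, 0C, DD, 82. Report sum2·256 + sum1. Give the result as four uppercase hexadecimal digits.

Running sums (mod 255):
  after byte 0 (39): sum1=57, sum2=57
  after byte 1 (F1): sum1=43, sum2=100
  after byte 2 (0C): sum1=55, sum2=155
  after byte 3 (DD): sum1=21, sum2=176
  after byte 4 (82): sum1=151, sum2=72
Checksum = sum2·256 + sum1 = 72·256 + 151 = 18583 = 0x4897.

4897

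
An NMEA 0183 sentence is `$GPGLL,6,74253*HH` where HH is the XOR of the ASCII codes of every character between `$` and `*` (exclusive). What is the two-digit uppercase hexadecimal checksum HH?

XOR the ASCII codes of the payload characters:
  'G' = 0x47 → acc = 0x47
  'P' = 0x50 → acc = 0x17
  'G' = 0x47 → acc = 0x50
  'L' = 0x4C → acc = 0x1C
  'L' = 0x4C → acc = 0x50
  ',' = 0x2C → acc = 0x7C
  '6' = 0x36 → acc = 0x4A
  ',' = 0x2C → acc = 0x66
  '7' = 0x37 → acc = 0x51
  '4' = 0x34 → acc = 0x65
  '2' = 0x32 → acc = 0x57
  '5' = 0x35 → acc = 0x62
  '3' = 0x33 → acc = 0x51
Checksum = 0x51.

51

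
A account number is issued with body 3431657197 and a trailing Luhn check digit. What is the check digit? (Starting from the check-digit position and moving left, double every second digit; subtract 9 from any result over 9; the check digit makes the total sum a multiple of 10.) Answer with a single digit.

4

Partial digits right→left: 7 9 1 7 5 6 1 3 4 3
Double every second digit counting from the check-digit position (so the 1st, 3rd, 5th, ... of the partial from the right).
  doubled (with −9 where >9): 5 2 1 2 8 → sum 18
  kept as-is: 9 7 6 3 3 → sum 28
Total = 18 + 28 = 46.
Check digit = (10 − (46 mod 10)) mod 10 = 4.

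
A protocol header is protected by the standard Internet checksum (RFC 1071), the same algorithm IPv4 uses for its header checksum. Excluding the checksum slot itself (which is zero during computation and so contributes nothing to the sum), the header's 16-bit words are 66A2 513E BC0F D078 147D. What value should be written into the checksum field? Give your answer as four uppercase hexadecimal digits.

A719

One's-complement addition (fold any carry out of bit 15 back into bit 0):
  0x66A2 + 0x513E = 0x0B7E0
  0xB7E0 + 0xBC0F = 0x173EF → wrap carry → 0x73F0
  0x73F0 + 0xD078 = 0x14468 → wrap carry → 0x4469
  0x4469 + 0x147D = 0x058E6
One's-complement sum = 0x58E6.
Checksum = ~0x58E6 & 0xFFFF = 0xA719.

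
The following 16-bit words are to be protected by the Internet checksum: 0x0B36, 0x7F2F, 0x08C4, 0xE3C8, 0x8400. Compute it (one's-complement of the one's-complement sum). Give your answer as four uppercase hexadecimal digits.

One's-complement addition (fold any carry out of bit 15 back into bit 0):
  0x0B36 + 0x7F2F = 0x08A65
  0x8A65 + 0x08C4 = 0x09329
  0x9329 + 0xE3C8 = 0x176F1 → wrap carry → 0x76F2
  0x76F2 + 0x8400 = 0x0FAF2
One's-complement sum = 0xFAF2.
Checksum = ~0xFAF2 & 0xFFFF = 0x050D.

050D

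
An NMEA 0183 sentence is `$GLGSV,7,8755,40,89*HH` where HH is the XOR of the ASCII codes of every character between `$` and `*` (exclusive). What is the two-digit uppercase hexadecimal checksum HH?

XOR the ASCII codes of the payload characters:
  'G' = 0x47 → acc = 0x47
  'L' = 0x4C → acc = 0x0B
  'G' = 0x47 → acc = 0x4C
  'S' = 0x53 → acc = 0x1F
  'V' = 0x56 → acc = 0x49
  ',' = 0x2C → acc = 0x65
  '7' = 0x37 → acc = 0x52
  ',' = 0x2C → acc = 0x7E
  '8' = 0x38 → acc = 0x46
  '7' = 0x37 → acc = 0x71
  '5' = 0x35 → acc = 0x44
  '5' = 0x35 → acc = 0x71
  ',' = 0x2C → acc = 0x5D
  '4' = 0x34 → acc = 0x69
  '0' = 0x30 → acc = 0x59
  ',' = 0x2C → acc = 0x75
  '8' = 0x38 → acc = 0x4D
  '9' = 0x39 → acc = 0x74
Checksum = 0x74.

74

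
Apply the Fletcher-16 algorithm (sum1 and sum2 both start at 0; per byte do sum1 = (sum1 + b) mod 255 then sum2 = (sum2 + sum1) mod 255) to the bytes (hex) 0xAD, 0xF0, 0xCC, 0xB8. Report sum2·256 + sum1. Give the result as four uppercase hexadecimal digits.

Running sums (mod 255):
  after byte 0 (0xAD): sum1=173, sum2=173
  after byte 1 (0xF0): sum1=158, sum2=76
  after byte 2 (0xCC): sum1=107, sum2=183
  after byte 3 (0xB8): sum1=36, sum2=219
Checksum = sum2·256 + sum1 = 219·256 + 36 = 56100 = 0xDB24.

DB24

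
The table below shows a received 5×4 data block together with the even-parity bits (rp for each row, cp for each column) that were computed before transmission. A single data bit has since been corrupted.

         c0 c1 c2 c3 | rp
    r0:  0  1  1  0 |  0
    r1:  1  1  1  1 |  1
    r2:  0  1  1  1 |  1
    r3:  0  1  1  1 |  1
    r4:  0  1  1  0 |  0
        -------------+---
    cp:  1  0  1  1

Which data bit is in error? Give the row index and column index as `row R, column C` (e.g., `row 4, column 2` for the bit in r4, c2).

Recompute each row's even parity and compare to rp:
  r0: data parity 0, sent rp 0 → ok
  r1: data parity 0, sent rp 1 → mismatch
  r2: data parity 1, sent rp 1 → ok
  r3: data parity 1, sent rp 1 → ok
  r4: data parity 0, sent rp 0 → ok
Recompute each column's even parity and compare to cp:
  c0: data parity 1, sent cp 1 → ok
  c1: data parity 1, sent cp 0 → mismatch
  c2: data parity 1, sent cp 1 → ok
  c3: data parity 1, sent cp 1 → ok
Exactly one row (r1) and one column (c1) fail → the flipped bit is at their intersection.

row 1, column 1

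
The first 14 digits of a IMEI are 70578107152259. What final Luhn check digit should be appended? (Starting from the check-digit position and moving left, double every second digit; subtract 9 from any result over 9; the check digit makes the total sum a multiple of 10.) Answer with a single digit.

6

Partial digits right→left: 9 5 2 2 5 1 7 0 1 8 7 5 0 7
Double every second digit counting from the check-digit position (so the 1st, 3rd, 5th, ... of the partial from the right).
  doubled (with −9 where >9): 9 4 1 5 2 5 0 → sum 26
  kept as-is: 5 2 1 0 8 5 7 → sum 28
Total = 26 + 28 = 54.
Check digit = (10 − (54 mod 10)) mod 10 = 6.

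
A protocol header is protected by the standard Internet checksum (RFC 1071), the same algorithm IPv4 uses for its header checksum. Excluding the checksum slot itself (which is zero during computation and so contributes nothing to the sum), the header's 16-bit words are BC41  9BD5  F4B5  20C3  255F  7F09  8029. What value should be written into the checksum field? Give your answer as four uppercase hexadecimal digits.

6DDD

One's-complement addition (fold any carry out of bit 15 back into bit 0):
  0xBC41 + 0x9BD5 = 0x15816 → wrap carry → 0x5817
  0x5817 + 0xF4B5 = 0x14CCC → wrap carry → 0x4CCD
  0x4CCD + 0x20C3 = 0x06D90
  0x6D90 + 0x255F = 0x092EF
  0x92EF + 0x7F09 = 0x111F8 → wrap carry → 0x11F9
  0x11F9 + 0x8029 = 0x09222
One's-complement sum = 0x9222.
Checksum = ~0x9222 & 0xFFFF = 0x6DDD.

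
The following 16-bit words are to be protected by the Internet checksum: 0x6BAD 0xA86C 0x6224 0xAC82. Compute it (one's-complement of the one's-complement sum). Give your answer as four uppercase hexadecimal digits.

One's-complement addition (fold any carry out of bit 15 back into bit 0):
  0x6BAD + 0xA86C = 0x11419 → wrap carry → 0x141A
  0x141A + 0x6224 = 0x0763E
  0x763E + 0xAC82 = 0x122C0 → wrap carry → 0x22C1
One's-complement sum = 0x22C1.
Checksum = ~0x22C1 & 0xFFFF = 0xDD3E.

DD3E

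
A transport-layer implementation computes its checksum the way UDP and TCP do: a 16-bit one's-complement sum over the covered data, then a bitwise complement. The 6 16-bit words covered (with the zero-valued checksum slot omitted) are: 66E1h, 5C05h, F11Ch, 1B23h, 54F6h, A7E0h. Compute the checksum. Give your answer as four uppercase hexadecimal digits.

3402

One's-complement addition (fold any carry out of bit 15 back into bit 0):
  0x66E1 + 0x5C05 = 0x0C2E6
  0xC2E6 + 0xF11C = 0x1B402 → wrap carry → 0xB403
  0xB403 + 0x1B23 = 0x0CF26
  0xCF26 + 0x54F6 = 0x1241C → wrap carry → 0x241D
  0x241D + 0xA7E0 = 0x0CBFD
One's-complement sum = 0xCBFD.
Checksum = ~0xCBFD & 0xFFFF = 0x3402.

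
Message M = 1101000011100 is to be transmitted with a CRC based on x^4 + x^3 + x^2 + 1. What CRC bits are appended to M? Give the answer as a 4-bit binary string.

Append 4 zeros: 11010000111000000. Divide by 11101 (XOR where the leading bit is 1):
  pos 0: 11010 XOR 11101 = 00111
  pos 2: 11100 XOR 11101 = 00001
  pos 6: 10111 XOR 11101 = 01010
  pos 7: 10100 XOR 11101 = 01001
  pos 8: 10010 XOR 11101 = 01111
  pos 9: 11110 XOR 11101 = 00011
  pos 12: 11000 XOR 11101 = 00101
Remainder (last 4 bits) = 0101. This is the CRC / FCS.

0101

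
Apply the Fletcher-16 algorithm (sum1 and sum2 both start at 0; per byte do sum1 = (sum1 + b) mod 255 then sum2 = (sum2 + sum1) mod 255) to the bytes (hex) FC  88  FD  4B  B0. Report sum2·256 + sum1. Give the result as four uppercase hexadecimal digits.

547F

Running sums (mod 255):
  after byte 0 (FC): sum1=252, sum2=252
  after byte 1 (88): sum1=133, sum2=130
  after byte 2 (FD): sum1=131, sum2=6
  after byte 3 (4B): sum1=206, sum2=212
  after byte 4 (B0): sum1=127, sum2=84
Checksum = sum2·256 + sum1 = 84·256 + 127 = 21631 = 0x547F.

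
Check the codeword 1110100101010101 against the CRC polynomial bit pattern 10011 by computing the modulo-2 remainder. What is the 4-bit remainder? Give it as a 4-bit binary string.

Modulo-2 division of 1110100101010101 by 10011:
  pos 0: 11101 XOR 10011 = 01110
  pos 1: 11100 XOR 10011 = 01111
  pos 2: 11110 XOR 10011 = 01101
  pos 3: 11011 XOR 10011 = 01000
  pos 4: 10000 XOR 10011 = 00011
  pos 7: 11101 XOR 10011 = 01110
  pos 8: 11100 XOR 10011 = 01111
  pos 9: 11111 XOR 10011 = 01100
  pos 10: 11000 XOR 10011 = 01011
  pos 11: 10111 XOR 10011 = 00100
Remainder = 0100 (nonzero — an error is detected).

0100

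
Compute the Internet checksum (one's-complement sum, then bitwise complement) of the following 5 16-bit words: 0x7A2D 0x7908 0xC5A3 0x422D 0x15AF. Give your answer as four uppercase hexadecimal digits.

One's-complement addition (fold any carry out of bit 15 back into bit 0):
  0x7A2D + 0x7908 = 0x0F335
  0xF335 + 0xC5A3 = 0x1B8D8 → wrap carry → 0xB8D9
  0xB8D9 + 0x422D = 0x0FB06
  0xFB06 + 0x15AF = 0x110B5 → wrap carry → 0x10B6
One's-complement sum = 0x10B6.
Checksum = ~0x10B6 & 0xFFFF = 0xEF49.

EF49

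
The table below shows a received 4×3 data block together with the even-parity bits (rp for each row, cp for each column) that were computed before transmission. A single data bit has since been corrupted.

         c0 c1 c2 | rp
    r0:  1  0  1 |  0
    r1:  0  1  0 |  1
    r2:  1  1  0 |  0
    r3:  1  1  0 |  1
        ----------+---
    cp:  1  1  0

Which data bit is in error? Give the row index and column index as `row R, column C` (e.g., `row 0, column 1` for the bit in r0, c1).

row 3, column 2

Recompute each row's even parity and compare to rp:
  r0: data parity 0, sent rp 0 → ok
  r1: data parity 1, sent rp 1 → ok
  r2: data parity 0, sent rp 0 → ok
  r3: data parity 0, sent rp 1 → mismatch
Recompute each column's even parity and compare to cp:
  c0: data parity 1, sent cp 1 → ok
  c1: data parity 1, sent cp 1 → ok
  c2: data parity 1, sent cp 0 → mismatch
Exactly one row (r3) and one column (c2) fail → the flipped bit is at their intersection.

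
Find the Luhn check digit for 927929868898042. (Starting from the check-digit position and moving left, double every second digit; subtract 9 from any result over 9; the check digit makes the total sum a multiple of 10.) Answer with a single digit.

9

Partial digits right→left: 2 4 0 8 9 8 8 6 8 9 2 9 7 2 9
Double every second digit counting from the check-digit position (so the 1st, 3rd, 5th, ... of the partial from the right).
  doubled (with −9 where >9): 4 0 9 7 7 4 5 9 → sum 45
  kept as-is: 4 8 8 6 9 9 2 → sum 46
Total = 45 + 46 = 91.
Check digit = (10 − (91 mod 10)) mod 10 = 9.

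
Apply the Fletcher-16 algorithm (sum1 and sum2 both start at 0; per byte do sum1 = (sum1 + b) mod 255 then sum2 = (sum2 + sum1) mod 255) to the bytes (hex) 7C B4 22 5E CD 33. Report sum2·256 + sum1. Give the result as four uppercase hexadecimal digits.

E4B2

Running sums (mod 255):
  after byte 0 (7C): sum1=124, sum2=124
  after byte 1 (B4): sum1=49, sum2=173
  after byte 2 (22): sum1=83, sum2=1
  after byte 3 (5E): sum1=177, sum2=178
  after byte 4 (CD): sum1=127, sum2=50
  after byte 5 (33): sum1=178, sum2=228
Checksum = sum2·256 + sum1 = 228·256 + 178 = 58546 = 0xE4B2.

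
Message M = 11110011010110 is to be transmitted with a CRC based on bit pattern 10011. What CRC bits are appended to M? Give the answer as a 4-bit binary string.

1000

Append 4 zeros: 111100110101100000. Divide by 10011 (XOR where the leading bit is 1):
  pos 0: 11110 XOR 10011 = 01101
  pos 1: 11010 XOR 10011 = 01001
  pos 2: 10011 XOR 10011 = 00000
  pos 7: 10101 XOR 10011 = 00110
  pos 9: 11010 XOR 10011 = 01001
  pos 10: 10010 XOR 10011 = 00001
Remainder (last 4 bits) = 1000. This is the CRC / FCS.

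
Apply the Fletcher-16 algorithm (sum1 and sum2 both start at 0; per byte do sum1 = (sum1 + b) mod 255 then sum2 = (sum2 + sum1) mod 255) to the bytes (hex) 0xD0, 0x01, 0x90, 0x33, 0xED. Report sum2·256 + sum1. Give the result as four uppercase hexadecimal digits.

Running sums (mod 255):
  after byte 0 (0xD0): sum1=208, sum2=208
  after byte 1 (0x01): sum1=209, sum2=162
  after byte 2 (0x90): sum1=98, sum2=5
  after byte 3 (0x33): sum1=149, sum2=154
  after byte 4 (0xED): sum1=131, sum2=30
Checksum = sum2·256 + sum1 = 30·256 + 131 = 7811 = 0x1E83.

1E83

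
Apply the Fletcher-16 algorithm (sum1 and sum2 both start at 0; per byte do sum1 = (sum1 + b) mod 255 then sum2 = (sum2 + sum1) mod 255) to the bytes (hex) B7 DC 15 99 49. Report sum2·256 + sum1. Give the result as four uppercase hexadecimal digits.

C58C

Running sums (mod 255):
  after byte 0 (B7): sum1=183, sum2=183
  after byte 1 (DC): sum1=148, sum2=76
  after byte 2 (15): sum1=169, sum2=245
  after byte 3 (99): sum1=67, sum2=57
  after byte 4 (49): sum1=140, sum2=197
Checksum = sum2·256 + sum1 = 197·256 + 140 = 50572 = 0xC58C.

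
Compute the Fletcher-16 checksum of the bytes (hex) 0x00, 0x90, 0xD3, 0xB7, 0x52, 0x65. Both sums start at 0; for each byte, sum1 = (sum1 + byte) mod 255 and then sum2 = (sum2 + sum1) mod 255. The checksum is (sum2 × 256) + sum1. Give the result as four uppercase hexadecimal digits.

53D3

Running sums (mod 255):
  after byte 0 (0x00): sum1=0, sum2=0
  after byte 1 (0x90): sum1=144, sum2=144
  after byte 2 (0xD3): sum1=100, sum2=244
  after byte 3 (0xB7): sum1=28, sum2=17
  after byte 4 (0x52): sum1=110, sum2=127
  after byte 5 (0x65): sum1=211, sum2=83
Checksum = sum2·256 + sum1 = 83·256 + 211 = 21459 = 0x53D3.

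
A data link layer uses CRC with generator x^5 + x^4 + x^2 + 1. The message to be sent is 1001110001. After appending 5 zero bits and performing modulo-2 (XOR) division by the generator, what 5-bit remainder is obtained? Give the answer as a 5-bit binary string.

Append 5 zeros: 100111000100000. Divide by 110101 (XOR where the leading bit is 1):
  pos 0: 100111 XOR 110101 = 010010
  pos 1: 100100 XOR 110101 = 010001
  pos 2: 100010 XOR 110101 = 010111
  pos 3: 101110 XOR 110101 = 011011
  pos 4: 110111 XOR 110101 = 000010
  pos 8: 100000 XOR 110101 = 010101
  pos 9: 101010 XOR 110101 = 011111
Remainder (last 5 bits) = 11111. This is the CRC / FCS.

11111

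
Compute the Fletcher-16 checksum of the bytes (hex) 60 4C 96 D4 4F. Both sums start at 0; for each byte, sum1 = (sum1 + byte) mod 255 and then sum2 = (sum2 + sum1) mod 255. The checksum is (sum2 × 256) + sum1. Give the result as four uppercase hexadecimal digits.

Running sums (mod 255):
  after byte 0 (60): sum1=96, sum2=96
  after byte 1 (4C): sum1=172, sum2=13
  after byte 2 (96): sum1=67, sum2=80
  after byte 3 (D4): sum1=24, sum2=104
  after byte 4 (4F): sum1=103, sum2=207
Checksum = sum2·256 + sum1 = 207·256 + 103 = 53095 = 0xCF67.

CF67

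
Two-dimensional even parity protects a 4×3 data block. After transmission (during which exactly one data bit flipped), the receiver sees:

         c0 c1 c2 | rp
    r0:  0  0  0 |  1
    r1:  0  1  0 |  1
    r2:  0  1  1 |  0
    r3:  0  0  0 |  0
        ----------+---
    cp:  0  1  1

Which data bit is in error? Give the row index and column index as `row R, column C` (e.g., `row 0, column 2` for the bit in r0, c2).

row 0, column 1

Recompute each row's even parity and compare to rp:
  r0: data parity 0, sent rp 1 → mismatch
  r1: data parity 1, sent rp 1 → ok
  r2: data parity 0, sent rp 0 → ok
  r3: data parity 0, sent rp 0 → ok
Recompute each column's even parity and compare to cp:
  c0: data parity 0, sent cp 0 → ok
  c1: data parity 0, sent cp 1 → mismatch
  c2: data parity 1, sent cp 1 → ok
Exactly one row (r0) and one column (c1) fail → the flipped bit is at their intersection.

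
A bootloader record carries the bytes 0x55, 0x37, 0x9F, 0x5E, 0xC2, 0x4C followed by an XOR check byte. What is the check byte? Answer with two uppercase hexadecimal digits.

2D

XOR the bytes together:
  start with 0x55
  0x55 ⊕ 0x37 = 0x62
  0x62 ⊕ 0x9F = 0xFD
  0xFD ⊕ 0x5E = 0xA3
  0xA3 ⊕ 0xC2 = 0x61
  0x61 ⊕ 0x4C = 0x2D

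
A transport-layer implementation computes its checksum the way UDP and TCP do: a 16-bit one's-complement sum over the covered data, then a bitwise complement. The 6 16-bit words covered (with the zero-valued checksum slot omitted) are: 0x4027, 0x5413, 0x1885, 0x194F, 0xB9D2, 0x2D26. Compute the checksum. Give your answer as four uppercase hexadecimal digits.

52F8

One's-complement addition (fold any carry out of bit 15 back into bit 0):
  0x4027 + 0x5413 = 0x0943A
  0x943A + 0x1885 = 0x0ACBF
  0xACBF + 0x194F = 0x0C60E
  0xC60E + 0xB9D2 = 0x17FE0 → wrap carry → 0x7FE1
  0x7FE1 + 0x2D26 = 0x0AD07
One's-complement sum = 0xAD07.
Checksum = ~0xAD07 & 0xFFFF = 0x52F8.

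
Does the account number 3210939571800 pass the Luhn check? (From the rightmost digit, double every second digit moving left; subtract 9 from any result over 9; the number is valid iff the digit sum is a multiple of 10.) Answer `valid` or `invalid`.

valid

From the right, keep odd positions and double even positions (subtract 9 from any doubled value over 9):
  doubled (positions 2,4,...): 0 2 1 6 0 4 → sum 13
  kept (positions 1,3,...): 0 8 7 9 9 1 3 → sum 37
Total = 50.
50 mod 10 = 0, so the number is valid.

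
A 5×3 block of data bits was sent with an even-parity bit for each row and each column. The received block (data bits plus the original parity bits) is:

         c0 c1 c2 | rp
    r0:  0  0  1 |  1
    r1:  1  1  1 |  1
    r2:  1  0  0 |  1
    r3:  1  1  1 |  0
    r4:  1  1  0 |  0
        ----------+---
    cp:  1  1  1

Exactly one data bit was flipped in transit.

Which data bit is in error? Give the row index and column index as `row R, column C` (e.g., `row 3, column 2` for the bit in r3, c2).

row 3, column 0

Recompute each row's even parity and compare to rp:
  r0: data parity 1, sent rp 1 → ok
  r1: data parity 1, sent rp 1 → ok
  r2: data parity 1, sent rp 1 → ok
  r3: data parity 1, sent rp 0 → mismatch
  r4: data parity 0, sent rp 0 → ok
Recompute each column's even parity and compare to cp:
  c0: data parity 0, sent cp 1 → mismatch
  c1: data parity 1, sent cp 1 → ok
  c2: data parity 1, sent cp 1 → ok
Exactly one row (r3) and one column (c0) fail → the flipped bit is at their intersection.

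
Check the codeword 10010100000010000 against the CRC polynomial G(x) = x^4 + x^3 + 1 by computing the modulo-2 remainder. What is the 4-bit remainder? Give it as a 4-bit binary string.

Modulo-2 division of 10010100000010000 by 11001:
  pos 0: 10010 XOR 11001 = 01011
  pos 1: 10111 XOR 11001 = 01110
  pos 2: 11100 XOR 11001 = 00101
  pos 4: 10100 XOR 11001 = 01101
  pos 5: 11010 XOR 11001 = 00011
  pos 8: 11001 XOR 11001 = 00000
Remainder = 0000 (zero — the frame passes the CRC check).

0000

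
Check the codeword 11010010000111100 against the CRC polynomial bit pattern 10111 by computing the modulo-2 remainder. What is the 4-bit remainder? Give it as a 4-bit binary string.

Modulo-2 division of 11010010000111100 by 10111:
  pos 0: 11010 XOR 10111 = 01101
  pos 1: 11010 XOR 10111 = 01101
  pos 2: 11011 XOR 10111 = 01100
  pos 3: 11000 XOR 10111 = 01111
  pos 4: 11110 XOR 10111 = 01001
  pos 5: 10010 XOR 10111 = 00101
  pos 7: 10101 XOR 10111 = 00010
  pos 10: 10111 XOR 10111 = 00000
Remainder = 0000 (zero — the frame passes the CRC check).

0000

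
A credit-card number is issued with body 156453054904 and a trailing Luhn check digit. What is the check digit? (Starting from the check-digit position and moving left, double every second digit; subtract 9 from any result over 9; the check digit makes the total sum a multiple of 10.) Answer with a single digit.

1

Partial digits right→left: 4 0 9 4 5 0 3 5 4 6 5 1
Double every second digit counting from the check-digit position (so the 1st, 3rd, 5th, ... of the partial from the right).
  doubled (with −9 where >9): 8 9 1 6 8 1 → sum 33
  kept as-is: 0 4 0 5 6 1 → sum 16
Total = 33 + 16 = 49.
Check digit = (10 − (49 mod 10)) mod 10 = 1.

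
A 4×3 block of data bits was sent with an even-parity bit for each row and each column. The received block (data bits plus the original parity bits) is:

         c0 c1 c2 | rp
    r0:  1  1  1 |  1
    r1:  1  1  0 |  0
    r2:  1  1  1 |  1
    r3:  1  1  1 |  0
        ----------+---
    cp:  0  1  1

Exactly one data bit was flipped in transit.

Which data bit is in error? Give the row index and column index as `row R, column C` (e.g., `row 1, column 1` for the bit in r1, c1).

Recompute each row's even parity and compare to rp:
  r0: data parity 1, sent rp 1 → ok
  r1: data parity 0, sent rp 0 → ok
  r2: data parity 1, sent rp 1 → ok
  r3: data parity 1, sent rp 0 → mismatch
Recompute each column's even parity and compare to cp:
  c0: data parity 0, sent cp 0 → ok
  c1: data parity 0, sent cp 1 → mismatch
  c2: data parity 1, sent cp 1 → ok
Exactly one row (r3) and one column (c1) fail → the flipped bit is at their intersection.

row 3, column 1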